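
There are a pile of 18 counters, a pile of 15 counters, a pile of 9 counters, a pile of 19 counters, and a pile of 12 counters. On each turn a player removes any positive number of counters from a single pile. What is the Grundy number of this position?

11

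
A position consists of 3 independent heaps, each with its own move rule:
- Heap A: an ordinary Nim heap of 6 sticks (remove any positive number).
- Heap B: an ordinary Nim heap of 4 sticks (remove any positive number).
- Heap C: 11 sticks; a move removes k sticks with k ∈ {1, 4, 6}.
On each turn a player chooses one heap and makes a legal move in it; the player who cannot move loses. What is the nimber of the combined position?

Heap A is a plain Nim heap of size 6, so its Grundy value is 6.
Heap B is a plain Nim heap of size 4, so its Grundy value is 4.
Grundy values for heap C (subtraction set {1, 4, 6}):
g(0) = mex{} = 0
g(1) = mex{0} = 1
g(2) = mex{1} = 0
g(3) = mex{0} = 1
g(4) = mex{0,1} = 2
g(5) = mex{1,2} = 0
g(6) = mex{0} = 1
g(7) = mex{1} = 0
g(8) = mex{0,2} = 1
g(9) = mex{0,1} = 2
g(10) = mex{1,2} = 0
g(11) = mex{0} = 1
So g(11) = 1.
By the Sprague-Grundy theorem, the Grundy value of a sum of independent games is the XOR of the component values.
Combined value = 6 ⊕ 4 ⊕ 1 = 3.

3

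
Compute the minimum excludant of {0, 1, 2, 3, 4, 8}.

5

The values 0, 1, 2, 3, 4 are all present; 5 is the first non-negative integer missing from the set.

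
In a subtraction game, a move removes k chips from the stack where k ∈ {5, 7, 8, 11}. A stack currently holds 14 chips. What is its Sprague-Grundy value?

2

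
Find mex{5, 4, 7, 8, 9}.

0 is not in the set, so the mex is 0.

0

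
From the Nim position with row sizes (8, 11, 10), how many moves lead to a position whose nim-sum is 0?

3

In binary:
  1000  (8)
  1011  (11)
  1010  (10)
  ----
  1001  (9)
The overall nim-sum is X = 9. A row of size p has a winning move iff p XOR X < p (reduce it to p XOR X).
  8: 8 XOR 9 = 1 < 8 — winning move (to 1).
  11: 11 XOR 9 = 2 < 11 — winning move (to 2).
  10: 10 XOR 9 = 3 < 10 — winning move (to 3).
That gives 3 winning moves.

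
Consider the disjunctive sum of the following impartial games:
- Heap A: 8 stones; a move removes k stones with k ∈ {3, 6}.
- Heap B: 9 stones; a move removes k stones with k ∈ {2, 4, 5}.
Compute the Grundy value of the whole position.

3

For heap A, compute g(0), g(1), … with moves {3, 6}:
k:     0  1  2  3  4  5  6  7  8
g(k):  0  0  0  1  1  1  2  2  2
So g(8) = 2.
For heap B, compute g(0), g(1), … with moves {2, 4, 5}:
g(0) = mex{} = 0
g(1) = mex{} = 0
g(2) = mex{0} = 1
g(3) = mex{0} = 1
g(4) = mex{0,1} = 2
g(5) = mex{0,1} = 2
g(6) = mex{0,1,2} = 3
g(7) = mex{1,2} = 0
g(8) = mex{1,2,3} = 0
g(9) = mex{0,2} = 1
So g(9) = 1.
The value of a disjunctive sum is the nim-sum of the parts.
Combined value = 2 ⊕ 1 = 3.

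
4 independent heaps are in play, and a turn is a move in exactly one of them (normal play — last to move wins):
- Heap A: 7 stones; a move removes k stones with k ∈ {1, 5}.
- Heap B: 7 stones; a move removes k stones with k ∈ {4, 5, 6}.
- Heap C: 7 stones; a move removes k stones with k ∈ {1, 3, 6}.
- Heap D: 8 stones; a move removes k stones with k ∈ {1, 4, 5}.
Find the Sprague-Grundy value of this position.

Build the Grundy sequence for heap A with g(k) = mex{g(k−s) : s ∈ {1, 5}, s ≤ k}:
g(0) = mex{} = 0
g(1) = mex{0} = 1
g(2) = mex{1} = 0
g(3) = mex{0} = 1
g(4) = mex{1} = 0
g(5) = mex{0} = 1
g(6) = mex{1} = 0
g(7) = mex{0} = 1
So g(7) = 1.
Build the Grundy sequence for heap B with g(k) = mex{g(k−s) : s ∈ {4, 5, 6}, s ≤ k}:
k:     0  1  2  3  4  5  6  7
g(k):  0  0  0  0  1  1  1  1
So g(7) = 1.
Grundy values for heap C (subtraction set {1, 3, 6}):
k:     0  1  2  3  4  5  6  7
g(k):  0  1  0  1  0  1  2  3
So g(7) = 3.
Grundy values for heap D (subtraction set {1, 4, 5}):
g(0) = mex{} = 0
g(1) = mex{0} = 1
g(2) = mex{1} = 0
g(3) = mex{0} = 1
g(4) = mex{0,1} = 2
g(5) = mex{0,1,2} = 3
g(6) = mex{0,1,3} = 2
g(7) = mex{0,1,2} = 3
g(8) = mex{1,2,3} = 0
So g(8) = 0.
By the Sprague-Grundy theorem, the Grundy value of a sum of independent games is the XOR of the component values.
Combined value = 1 ⊕ 1 ⊕ 3 ⊕ 0 = 3.

3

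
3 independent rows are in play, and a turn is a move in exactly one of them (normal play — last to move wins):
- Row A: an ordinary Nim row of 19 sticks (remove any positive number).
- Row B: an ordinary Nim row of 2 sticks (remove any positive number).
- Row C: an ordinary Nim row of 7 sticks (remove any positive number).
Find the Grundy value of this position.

22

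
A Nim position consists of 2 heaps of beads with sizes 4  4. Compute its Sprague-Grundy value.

Nim-sum: 4 ⊕ 4 = 0.

0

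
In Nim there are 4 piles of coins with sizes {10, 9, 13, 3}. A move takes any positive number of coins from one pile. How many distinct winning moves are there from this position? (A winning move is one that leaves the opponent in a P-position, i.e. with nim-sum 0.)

3

Compute the nim-sum pairwise:
10 ⊕ 9 = 3
3 ⊕ 13 = 14
14 ⊕ 3 = 13
The overall nim-sum is X = 13. A pile of size p has a winning move iff p XOR X < p (reduce it to p XOR X).
  10: 10 XOR 13 = 7 < 10 — winning move (to 7).
  9: 9 XOR 13 = 4 < 9 — winning move (to 4).
  13: 13 XOR 13 = 0 < 13 — winning move (to 0).
  3: 3 XOR 13 = 14 ≥ 3 — no move.
That gives 3 winning moves.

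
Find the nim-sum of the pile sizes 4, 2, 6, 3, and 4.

7

Nim-sum: 4 ⊕ 2 ⊕ 6 ⊕ 3 ⊕ 4 = 7.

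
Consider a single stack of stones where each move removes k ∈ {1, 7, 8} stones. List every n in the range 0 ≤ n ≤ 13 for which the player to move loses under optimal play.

Compute g(0), g(1), … for moves {1, 7, 8}:
k:     0  1  2  3  4  5  6  7  8  9 10 11 12 13
g(k):  0  1  0  1  0  1  0  1  2  3  2  3  2  3
The P-positions (g = 0) in 0..13 are 0, 2, 4, 6.

0, 2, 4, 6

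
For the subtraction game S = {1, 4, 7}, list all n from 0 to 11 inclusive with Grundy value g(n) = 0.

Grundy values for subtraction set {1, 4, 7}:
k:     0  1  2  3  4  5  6  7  8  9 10 11
g(k):  0  1  0  1  2  0  1  2  0  1  0  1
The P-positions (g = 0) in 0..11 are 0, 2, 5, 8, 10.

0, 2, 5, 8, 10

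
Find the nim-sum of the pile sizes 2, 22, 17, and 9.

12

Compute the nim-sum pairwise:
2 XOR 22 = 20
20 XOR 17 = 5
5 XOR 9 = 12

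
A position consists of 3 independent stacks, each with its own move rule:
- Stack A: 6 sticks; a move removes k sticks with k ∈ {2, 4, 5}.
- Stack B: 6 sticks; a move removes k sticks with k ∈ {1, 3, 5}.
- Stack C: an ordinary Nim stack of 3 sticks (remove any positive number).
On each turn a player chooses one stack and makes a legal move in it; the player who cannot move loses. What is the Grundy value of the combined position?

Grundy values for stack A (subtraction set {2, 4, 5}):
g(0) = mex{} = 0
g(1) = mex{} = 0
g(2) = mex{0} = 1
g(3) = mex{0} = 1
g(4) = mex{0,1} = 2
g(5) = mex{0,1} = 2
g(6) = mex{0,1,2} = 3
So g(6) = 3.
Build the Grundy sequence for stack B with g(k) = mex{g(k−s) : s ∈ {1, 3, 5}, s ≤ k}:
g(0) = mex{} = 0
g(1) = mex{0} = 1
g(2) = mex{1} = 0
g(3) = mex{0} = 1
g(4) = mex{1} = 0
g(5) = mex{0} = 1
g(6) = mex{1} = 0
So g(6) = 0.
Stack C is a plain Nim stack of size 3, so its Grundy value is 3.
By the Sprague-Grundy theorem, the Grundy value of a sum of independent games is the XOR of the component values.
Combined value = 3 ⊕ 0 ⊕ 3 = 0.

0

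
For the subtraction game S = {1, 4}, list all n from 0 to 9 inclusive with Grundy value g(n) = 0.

Compute g(0), g(1), … for moves {1, 4}:
g(0) = mex{} = 0
g(1) = mex{0} = 1
g(2) = mex{1} = 0
g(3) = mex{0} = 1
g(4) = mex{0,1} = 2
g(5) = mex{1,2} = 0
g(6) = mex{0} = 1
g(7) = mex{1} = 0
g(8) = mex{0,2} = 1
g(9) = mex{0,1} = 2
The P-positions (g = 0) in 0..9 are 0, 2, 5, 7.

0, 2, 5, 7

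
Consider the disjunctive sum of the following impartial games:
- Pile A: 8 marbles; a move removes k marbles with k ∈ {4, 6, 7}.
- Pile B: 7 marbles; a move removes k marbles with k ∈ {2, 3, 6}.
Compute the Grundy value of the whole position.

For pile A, compute g(0), g(1), … with moves {4, 6, 7}:
k:     0  1  2  3  4  5  6  7  8
g(k):  0  0  0  0  1  1  1  1  2
So g(8) = 2.
For pile B, compute g(0), g(1), … with moves {2, 3, 6}:
g(0) = mex{} = 0
g(1) = mex{} = 0
g(2) = mex{0} = 1
g(3) = mex{0} = 1
g(4) = mex{0,1} = 2
g(5) = mex{1} = 0
g(6) = mex{0,1,2} = 3
g(7) = mex{0,2} = 1
So g(7) = 1.
By the Sprague-Grundy theorem, the Grundy value of a sum of independent games is the XOR of the component values.
Combined value = 2 XOR 1 = 3.

3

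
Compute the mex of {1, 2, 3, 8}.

0 is not in the set, so the mex is 0.

0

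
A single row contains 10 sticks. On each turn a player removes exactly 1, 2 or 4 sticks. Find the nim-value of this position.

1

Grundy values for subtraction set {1, 2, 4}:
g(0) = mex{} = 0
g(1) = mex{0} = 1
g(2) = mex{0,1} = 2
g(3) = mex{1,2} = 0
g(4) = mex{0,2} = 1
g(5) = mex{0,1} = 2
g(6) = mex{1,2} = 0
g(7) = mex{0,2} = 1
g(8) = mex{0,1} = 2
g(9) = mex{1,2} = 0
g(10) = mex{0,2} = 1
So g(10) = 1.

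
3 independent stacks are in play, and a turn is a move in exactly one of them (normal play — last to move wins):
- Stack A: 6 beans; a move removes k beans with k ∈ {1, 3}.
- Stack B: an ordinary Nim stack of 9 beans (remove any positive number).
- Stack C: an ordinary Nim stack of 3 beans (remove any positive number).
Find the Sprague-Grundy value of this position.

Grundy values for stack A (subtraction set {1, 3}):
g(0) = mex{} = 0
g(1) = mex{0} = 1
g(2) = mex{1} = 0
g(3) = mex{0} = 1
g(4) = mex{1} = 0
g(5) = mex{0} = 1
g(6) = mex{1} = 0
So g(6) = 0.
Stack B is a plain Nim stack of size 9, so its Grundy value is 9.
Stack C is a plain Nim stack of size 3, so its Grundy value is 3.
By the Sprague-Grundy theorem, the Grundy value of a sum of independent games is the XOR of the component values.
Combined value = 0 XOR 9 XOR 3 = 10.

10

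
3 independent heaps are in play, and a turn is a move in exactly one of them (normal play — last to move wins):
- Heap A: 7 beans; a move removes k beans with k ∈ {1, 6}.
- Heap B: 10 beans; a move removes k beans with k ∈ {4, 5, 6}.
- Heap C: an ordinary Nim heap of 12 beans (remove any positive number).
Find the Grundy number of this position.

12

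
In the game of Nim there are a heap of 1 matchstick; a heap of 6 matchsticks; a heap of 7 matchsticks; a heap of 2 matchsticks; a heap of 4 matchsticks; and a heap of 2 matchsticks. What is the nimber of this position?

4

Nim-sum: 1 XOR 6 XOR 7 XOR 2 XOR 4 XOR 2 = 4.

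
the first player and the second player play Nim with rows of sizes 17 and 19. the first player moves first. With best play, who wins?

the first player wins

Nim-sum: 17 XOR 19 = 2.
The nim-sum is 2 ≠ 0, so this is an N-position: the player to move can win; the first player has a winning move.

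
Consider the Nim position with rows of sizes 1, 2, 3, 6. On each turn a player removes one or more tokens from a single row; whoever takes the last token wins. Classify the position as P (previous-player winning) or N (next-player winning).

Nim-sum: 1 ^ 2 ^ 3 ^ 6 = 6.
The nim-sum is 6 ≠ 0, so this is an N-position: the player to move can win.

N-position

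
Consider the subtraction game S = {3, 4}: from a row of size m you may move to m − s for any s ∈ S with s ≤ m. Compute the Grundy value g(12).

1

Compute g(0), g(1), … for moves {3, 4}:
k:     0  1  2  3  4  5  6  7  8  9 10 11 12
g(k):  0  0  0  1  1  1  2  0  0  0  1  1  1
So g(12) = 1.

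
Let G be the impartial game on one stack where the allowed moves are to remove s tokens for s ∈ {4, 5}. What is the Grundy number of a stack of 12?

0

Build the Grundy sequence with g(k) = mex{g(k−s) : s ∈ {4, 5}, s ≤ k}:
k:     0  1  2  3  4  5  6  7  8  9 10 11 12
g(k):  0  0  0  0  1  1  1  1  2  0  0  0  0
So g(12) = 0.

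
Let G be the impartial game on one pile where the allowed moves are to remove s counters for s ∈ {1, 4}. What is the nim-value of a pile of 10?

0

Compute g(0), g(1), … for moves {1, 4}:
k:     0  1  2  3  4  5  6  7  8  9 10
g(k):  0  1  0  1  2  0  1  0  1  2  0
So g(10) = 0.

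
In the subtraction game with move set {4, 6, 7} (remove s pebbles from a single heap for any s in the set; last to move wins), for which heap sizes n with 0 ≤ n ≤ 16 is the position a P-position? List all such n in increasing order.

0, 1, 2, 3, 11, 12, 13, 14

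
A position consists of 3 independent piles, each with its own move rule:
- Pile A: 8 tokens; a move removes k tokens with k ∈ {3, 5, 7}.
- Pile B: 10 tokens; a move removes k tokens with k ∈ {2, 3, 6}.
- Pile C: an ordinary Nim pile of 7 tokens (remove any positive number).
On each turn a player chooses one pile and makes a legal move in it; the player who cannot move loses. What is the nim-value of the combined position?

5

Build the Grundy sequence for pile A with g(k) = mex{g(k−s) : s ∈ {3, 5, 7}, s ≤ k}:
g(0) = mex{} = 0
g(1) = mex{} = 0
g(2) = mex{} = 0
g(3) = mex{0} = 1
g(4) = mex{0} = 1
g(5) = mex{0} = 1
g(6) = mex{0,1} = 2
g(7) = mex{0,1} = 2
g(8) = mex{0,1} = 2
So g(8) = 2.
Build the Grundy sequence for pile B with g(k) = mex{g(k−s) : s ∈ {2, 3, 6}, s ≤ k}:
k:     0  1  2  3  4  5  6  7  8  9 10
g(k):  0  0  1  1  2  0  3  1  2  0  0
So g(10) = 0.
Pile C is a plain Nim pile of size 7, so its Grundy value is 7.
By the Sprague-Grundy theorem, the Grundy value of a sum of independent games is the XOR of the component values.
Combined value = 2 XOR 0 XOR 7 = 5.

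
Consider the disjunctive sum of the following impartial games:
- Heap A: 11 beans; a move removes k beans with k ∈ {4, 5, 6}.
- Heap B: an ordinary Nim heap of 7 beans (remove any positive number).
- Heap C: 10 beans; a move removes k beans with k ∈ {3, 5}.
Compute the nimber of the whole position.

7

For heap A, compute g(0), g(1), … with moves {4, 5, 6}:
k:     0  1  2  3  4  5  6  7  8  9 10 11
g(k):  0  0  0  0  1  1  1  1  2  2  0  0
So g(11) = 0.
Heap B is a plain Nim heap of size 7, so its Grundy value is 7.
Build the Grundy sequence for heap C with g(k) = mex{g(k−s) : s ∈ {3, 5}, s ≤ k}:
g(0) = mex{} = 0
g(1) = mex{} = 0
g(2) = mex{} = 0
g(3) = mex{0} = 1
g(4) = mex{0} = 1
g(5) = mex{0} = 1
g(6) = mex{0,1} = 2
g(7) = mex{0,1} = 2
g(8) = mex{1} = 0
g(9) = mex{1,2} = 0
g(10) = mex{1,2} = 0
So g(10) = 0.
The value of a disjunctive sum is the nim-sum of the parts.
Combined value = 0 ⊕ 7 ⊕ 0 = 7.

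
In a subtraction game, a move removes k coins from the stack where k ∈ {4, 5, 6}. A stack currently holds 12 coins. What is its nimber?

0

Grundy values for subtraction set {4, 5, 6}:
g(0) = mex{} = 0
g(1) = mex{} = 0
g(2) = mex{} = 0
g(3) = mex{} = 0
g(4) = mex{0} = 1
g(5) = mex{0} = 1
g(6) = mex{0} = 1
g(7) = mex{0} = 1
g(8) = mex{0,1} = 2
g(9) = mex{0,1} = 2
g(10) = mex{1} = 0
g(11) = mex{1} = 0
g(12) = mex{1,2} = 0
So g(12) = 0.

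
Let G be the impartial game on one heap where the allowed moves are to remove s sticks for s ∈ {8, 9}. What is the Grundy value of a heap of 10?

1

Grundy values for subtraction set {8, 9}:
g(0) = mex{} = 0
g(1) = mex{} = 0
g(2) = mex{} = 0
g(3) = mex{} = 0
g(4) = mex{} = 0
g(5) = mex{} = 0
g(6) = mex{} = 0
g(7) = mex{} = 0
g(8) = mex{0} = 1
g(9) = mex{0} = 1
g(10) = mex{0} = 1
So g(10) = 1.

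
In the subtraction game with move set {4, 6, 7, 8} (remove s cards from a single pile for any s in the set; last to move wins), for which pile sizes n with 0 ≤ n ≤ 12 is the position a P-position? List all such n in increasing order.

Grundy values for subtraction set {4, 6, 7, 8}:
g(0) = mex{} = 0
g(1) = mex{} = 0
g(2) = mex{} = 0
g(3) = mex{} = 0
g(4) = mex{0} = 1
g(5) = mex{0} = 1
g(6) = mex{0} = 1
g(7) = mex{0} = 1
g(8) = mex{0,1} = 2
g(9) = mex{0,1} = 2
g(10) = mex{0,1} = 2
g(11) = mex{0,1} = 2
g(12) = mex{1,2} = 0
The P-positions (g = 0) in 0..12 are 0, 1, 2, 3, 12.

0, 1, 2, 3, 12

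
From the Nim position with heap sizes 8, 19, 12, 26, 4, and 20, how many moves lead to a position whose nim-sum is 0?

Write each in binary and XOR column by column:
  01000  (8)
  10011  (19)
  01100  (12)
  11010  (26)
  00100  (4)
  10100  (20)
  -----
  11101  (29)
The overall nim-sum is X = 29. A heap of size p has a winning move iff p XOR X < p (reduce it to p XOR X).
  8: 8 XOR 29 = 21 ≥ 8 — no move.
  19: 19 XOR 29 = 14 < 19 — winning move (to 14).
  12: 12 XOR 29 = 17 ≥ 12 — no move.
  26: 26 XOR 29 = 7 < 26 — winning move (to 7).
  4: 4 XOR 29 = 25 ≥ 4 — no move.
  20: 20 XOR 29 = 9 < 20 — winning move (to 9).
That gives 3 winning moves.

3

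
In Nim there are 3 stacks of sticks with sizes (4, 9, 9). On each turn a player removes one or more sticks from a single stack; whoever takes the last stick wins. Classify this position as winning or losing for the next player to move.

Compute the nim-sum pairwise:
4 XOR 9 = 13
13 XOR 9 = 4
The nim-sum is 4 ≠ 0, so this is an N-position: the player to move can win.

Winning position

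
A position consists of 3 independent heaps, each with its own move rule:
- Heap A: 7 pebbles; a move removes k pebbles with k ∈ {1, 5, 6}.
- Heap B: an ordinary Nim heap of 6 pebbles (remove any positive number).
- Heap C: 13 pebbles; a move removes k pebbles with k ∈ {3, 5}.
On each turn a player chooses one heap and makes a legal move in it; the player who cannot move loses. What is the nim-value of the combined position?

4

Build the Grundy sequence for heap A with g(k) = mex{g(k−s) : s ∈ {1, 5, 6}, s ≤ k}:
k:     0  1  2  3  4  5  6  7
g(k):  0  1  0  1  0  1  2  3
So g(7) = 3.
Heap B is a plain Nim heap of size 6, so its Grundy value is 6.
Grundy values for heap C (subtraction set {3, 5}):
g(0) = mex{} = 0
g(1) = mex{} = 0
g(2) = mex{} = 0
g(3) = mex{0} = 1
g(4) = mex{0} = 1
g(5) = mex{0} = 1
g(6) = mex{0,1} = 2
g(7) = mex{0,1} = 2
g(8) = mex{1} = 0
g(9) = mex{1,2} = 0
g(10) = mex{1,2} = 0
g(11) = mex{0,2} = 1
g(12) = mex{0,2} = 1
g(13) = mex{0} = 1
So g(13) = 1.
By the Sprague-Grundy theorem, the Grundy value of a sum of independent games is the XOR of the component values.
Combined value = 3 ⊕ 6 ⊕ 1 = 4.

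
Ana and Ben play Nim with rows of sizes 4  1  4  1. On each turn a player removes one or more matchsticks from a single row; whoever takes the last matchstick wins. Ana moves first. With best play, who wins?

Bitwise XOR of the heap sizes:
  100  (4)
  001  (1)
  100  (4)
  001  (1)
  ---
  000  (0)
The nim-sum is 0, so this is a P-position: the player to move is in a losing position under optimal play; Ana is about to move from it and so loses — Ben wins.

Ben wins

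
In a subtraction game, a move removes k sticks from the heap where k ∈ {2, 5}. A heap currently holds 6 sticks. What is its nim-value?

Compute g(0), g(1), … for moves {2, 5}:
g(0) = mex{} = 0
g(1) = mex{} = 0
g(2) = mex{0} = 1
g(3) = mex{0} = 1
g(4) = mex{1} = 0
g(5) = mex{0,1} = 2
g(6) = mex{0} = 1
So g(6) = 1.

1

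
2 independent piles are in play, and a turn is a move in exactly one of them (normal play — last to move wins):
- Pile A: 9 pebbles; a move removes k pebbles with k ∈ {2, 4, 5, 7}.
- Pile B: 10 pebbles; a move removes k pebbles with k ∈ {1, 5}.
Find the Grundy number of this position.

Build the Grundy sequence for pile A with g(k) = mex{g(k−s) : s ∈ {2, 4, 5, 7}, s ≤ k}:
g(0) = mex{} = 0
g(1) = mex{} = 0
g(2) = mex{0} = 1
g(3) = mex{0} = 1
g(4) = mex{0,1} = 2
g(5) = mex{0,1} = 2
g(6) = mex{0,1,2} = 3
g(7) = mex{0,1,2} = 3
g(8) = mex{0,1,2,3} = 4
g(9) = mex{1,2,3} = 0
So g(9) = 0.
Grundy values for pile B (subtraction set {1, 5}):
g(0) = mex{} = 0
g(1) = mex{0} = 1
g(2) = mex{1} = 0
g(3) = mex{0} = 1
g(4) = mex{1} = 0
g(5) = mex{0} = 1
g(6) = mex{1} = 0
g(7) = mex{0} = 1
g(8) = mex{1} = 0
g(9) = mex{0} = 1
g(10) = mex{1} = 0
So g(10) = 0.
By the Sprague-Grundy theorem, the Grundy value of a sum of independent games is the XOR of the component values.
Combined value = 0 ⊕ 0 = 0.

0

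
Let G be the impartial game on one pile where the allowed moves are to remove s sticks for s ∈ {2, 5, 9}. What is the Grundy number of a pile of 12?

Compute g(0), g(1), … for moves {2, 5, 9}:
k:     0  1  2  3  4  5  6  7  8  9 10 11 12
g(k):  0  0  1  1  0  2  1  0  0  1  1  0  2
So g(12) = 2.

2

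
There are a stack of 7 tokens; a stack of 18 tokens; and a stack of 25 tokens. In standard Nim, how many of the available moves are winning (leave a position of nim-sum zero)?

In binary:
  00111  (7)
  10010  (18)
  11001  (25)
  -----
  01100  (12)
The overall nim-sum is X = 12. A stack of size p has a winning move iff p XOR X < p (reduce it to p XOR X).
  7: 7 XOR 12 = 11 ≥ 7 — no move.
  18: 18 XOR 12 = 30 ≥ 18 — no move.
  25: 25 XOR 12 = 21 < 25 — winning move (to 21).
That gives 1 winning move.

1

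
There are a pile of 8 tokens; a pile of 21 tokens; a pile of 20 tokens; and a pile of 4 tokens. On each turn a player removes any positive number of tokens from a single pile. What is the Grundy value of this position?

Nim-sum: 8 ^ 21 ^ 20 ^ 4 = 13.

13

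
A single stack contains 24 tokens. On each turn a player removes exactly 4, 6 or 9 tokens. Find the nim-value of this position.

2

Compute g(0), g(1), … for moves {4, 6, 9}:
k:     0  1  2  3  4  5  6  7  8  9 10 11 12 13 14 15 16 17 18 19 20 21 22 23 24
g(k):  0  0  0  0  1  1  1  1  2  2  2  2  3  0  0  0  0  1  1  1  1  2  2  2  2
So g(24) = 2.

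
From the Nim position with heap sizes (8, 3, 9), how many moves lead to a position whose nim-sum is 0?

1

Compute the nim-sum pairwise:
8 XOR 3 = 11
11 XOR 9 = 2
The overall nim-sum is X = 2. A heap of size p has a winning move iff p XOR X < p (reduce it to p XOR X).
  8: 8 XOR 2 = 10 ≥ 8 — no move.
  3: 3 XOR 2 = 1 < 3 — winning move (to 1).
  9: 9 XOR 2 = 11 ≥ 9 — no move.
That gives 1 winning move.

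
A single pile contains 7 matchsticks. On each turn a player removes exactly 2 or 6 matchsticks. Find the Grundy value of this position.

1

Build the Grundy sequence with g(k) = mex{g(k−s) : s ∈ {2, 6}, s ≤ k}:
k:     0  1  2  3  4  5  6  7
g(k):  0  0  1  1  0  0  1  1
So g(7) = 1.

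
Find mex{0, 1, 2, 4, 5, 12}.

3

The values 0, 1, 2 are all present; 3 is the first non-negative integer missing from the set.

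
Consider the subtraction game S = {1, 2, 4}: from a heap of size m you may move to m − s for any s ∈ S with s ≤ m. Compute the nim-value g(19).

Grundy values for subtraction set {1, 2, 4}:
k:     0  1  2  3  4  5  6  7  8  9 10 11 12 13 14 15 16 17 18 19
g(k):  0  1  2  0  1  2  0  1  2  0  1  2  0  1  2  0  1  2  0  1
So g(19) = 1.

1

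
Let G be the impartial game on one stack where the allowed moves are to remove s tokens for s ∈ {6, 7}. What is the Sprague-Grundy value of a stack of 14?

0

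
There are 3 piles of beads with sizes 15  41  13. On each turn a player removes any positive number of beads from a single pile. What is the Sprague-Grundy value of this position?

43

Write each in binary and XOR column by column:
  001111  (15)
  101001  (41)
  001101  (13)
  ------
  101011  (43)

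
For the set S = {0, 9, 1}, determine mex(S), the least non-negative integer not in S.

2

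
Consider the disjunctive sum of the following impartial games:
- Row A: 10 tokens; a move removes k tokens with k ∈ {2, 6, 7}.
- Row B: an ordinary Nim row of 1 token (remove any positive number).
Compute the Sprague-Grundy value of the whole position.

2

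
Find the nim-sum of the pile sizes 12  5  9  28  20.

8

In binary:
  01100  (12)
  00101  (5)
  01001  (9)
  11100  (28)
  10100  (20)
  -----
  01000  (8)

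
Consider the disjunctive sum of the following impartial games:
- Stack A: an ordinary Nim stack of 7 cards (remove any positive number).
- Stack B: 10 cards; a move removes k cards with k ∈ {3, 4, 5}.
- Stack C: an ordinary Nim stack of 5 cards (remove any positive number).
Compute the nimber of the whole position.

Stack A is a plain Nim stack of size 7, so its Grundy value is 7.
Build the Grundy sequence for stack B with g(k) = mex{g(k−s) : s ∈ {3, 4, 5}, s ≤ k}:
k:     0  1  2  3  4  5  6  7  8  9 10
g(k):  0  0  0  1  1  1  2  2  0  0  0
So g(10) = 0.
Stack C is a plain Nim stack of size 5, so its Grundy value is 5.
The value of a disjunctive sum is the nim-sum of the parts.
Combined value = 7 ⊕ 0 ⊕ 5 = 2.

2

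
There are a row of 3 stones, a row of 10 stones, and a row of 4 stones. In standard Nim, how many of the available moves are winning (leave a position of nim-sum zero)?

1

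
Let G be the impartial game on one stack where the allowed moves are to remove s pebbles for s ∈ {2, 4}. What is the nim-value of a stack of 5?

Build the Grundy sequence with g(k) = mex{g(k−s) : s ∈ {2, 4}, s ≤ k}:
g(0) = mex{} = 0
g(1) = mex{} = 0
g(2) = mex{0} = 1
g(3) = mex{0} = 1
g(4) = mex{0,1} = 2
g(5) = mex{0,1} = 2
So g(5) = 2.

2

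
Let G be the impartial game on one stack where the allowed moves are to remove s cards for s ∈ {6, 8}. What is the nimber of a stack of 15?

0

Grundy values for subtraction set {6, 8}:
k:     0  1  2  3  4  5  6  7  8  9 10 11 12 13 14 15
g(k):  0  0  0  0  0  0  1  1  1  1  1  1  2  2  0  0
So g(15) = 0.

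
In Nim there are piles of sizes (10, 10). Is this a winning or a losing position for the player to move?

Losing position

In binary:
  1010  (10)
  1010  (10)
  ----
  0000  (0)
The nim-sum is 0, so this is a P-position: the player to move is in a losing position under optimal play.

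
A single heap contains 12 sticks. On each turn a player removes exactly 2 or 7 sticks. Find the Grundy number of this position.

Grundy values for subtraction set {2, 7}:
k:     0  1  2  3  4  5  6  7  8  9 10 11 12
g(k):  0  0  1  1  0  0  1  1  2  0  0  1  1
So g(12) = 1.

1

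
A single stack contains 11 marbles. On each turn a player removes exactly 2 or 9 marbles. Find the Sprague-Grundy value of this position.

0

Grundy values for subtraction set {2, 9}:
k:     0  1  2  3  4  5  6  7  8  9 10 11
g(k):  0  0  1  1  0  0  1  1  0  2  1  0
So g(11) = 0.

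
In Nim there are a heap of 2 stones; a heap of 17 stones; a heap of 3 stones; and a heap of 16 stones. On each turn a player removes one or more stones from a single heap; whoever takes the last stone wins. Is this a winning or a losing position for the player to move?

Losing position

Nim-sum: 2 XOR 17 XOR 3 XOR 16 = 0.
The nim-sum is 0, so this is a P-position: the player to move is in a losing position under optimal play.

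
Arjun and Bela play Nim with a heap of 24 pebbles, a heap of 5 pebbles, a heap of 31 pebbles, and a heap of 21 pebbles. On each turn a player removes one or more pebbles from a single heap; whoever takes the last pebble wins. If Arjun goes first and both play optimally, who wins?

Arjun wins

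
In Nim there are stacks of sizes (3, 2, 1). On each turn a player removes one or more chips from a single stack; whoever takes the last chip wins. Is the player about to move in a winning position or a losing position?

Write each in binary and XOR column by column:
  11  (3)
  10  (2)
  01  (1)
  --
  00  (0)
The nim-sum is 0, so this is a P-position: the player to move is in a losing position under optimal play.

Losing position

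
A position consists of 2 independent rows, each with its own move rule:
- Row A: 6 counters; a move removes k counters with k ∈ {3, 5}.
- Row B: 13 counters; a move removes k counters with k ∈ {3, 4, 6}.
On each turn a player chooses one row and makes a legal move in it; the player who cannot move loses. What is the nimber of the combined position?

For row A, compute g(0), g(1), … with moves {3, 5}:
k:     0  1  2  3  4  5  6
g(k):  0  0  0  1  1  1  2
So g(6) = 2.
Build the Grundy sequence for row B with g(k) = mex{g(k−s) : s ∈ {3, 4, 6}, s ≤ k}:
g(0) = mex{} = 0
g(1) = mex{} = 0
g(2) = mex{} = 0
g(3) = mex{0} = 1
g(4) = mex{0} = 1
g(5) = mex{0} = 1
g(6) = mex{0,1} = 2
g(7) = mex{0,1} = 2
g(8) = mex{0,1} = 2
g(9) = mex{1,2} = 0
g(10) = mex{1,2} = 0
g(11) = mex{1,2} = 0
g(12) = mex{0,2} = 1
g(13) = mex{0,2} = 1
So g(13) = 1.
By the Sprague-Grundy theorem, the Grundy value of a sum of independent games is the XOR of the component values.
Combined value = 2 XOR 1 = 3.

3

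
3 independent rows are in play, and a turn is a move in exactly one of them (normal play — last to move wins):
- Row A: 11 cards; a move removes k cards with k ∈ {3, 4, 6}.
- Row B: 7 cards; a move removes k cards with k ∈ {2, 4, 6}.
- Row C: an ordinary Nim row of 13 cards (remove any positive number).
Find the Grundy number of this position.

14

Build the Grundy sequence for row A with g(k) = mex{g(k−s) : s ∈ {3, 4, 6}, s ≤ k}:
g(0) = mex{} = 0
g(1) = mex{} = 0
g(2) = mex{} = 0
g(3) = mex{0} = 1
g(4) = mex{0} = 1
g(5) = mex{0} = 1
g(6) = mex{0,1} = 2
g(7) = mex{0,1} = 2
g(8) = mex{0,1} = 2
g(9) = mex{1,2} = 0
g(10) = mex{1,2} = 0
g(11) = mex{1,2} = 0
So g(11) = 0.
For row B, compute g(0), g(1), … with moves {2, 4, 6}:
g(0) = mex{} = 0
g(1) = mex{} = 0
g(2) = mex{0} = 1
g(3) = mex{0} = 1
g(4) = mex{0,1} = 2
g(5) = mex{0,1} = 2
g(6) = mex{0,1,2} = 3
g(7) = mex{0,1,2} = 3
So g(7) = 3.
Row C is a plain Nim row of size 13, so its Grundy value is 13.
By the Sprague-Grundy theorem, the Grundy value of a sum of independent games is the XOR of the component values.
Combined value = 0 ⊕ 3 ⊕ 13 = 14.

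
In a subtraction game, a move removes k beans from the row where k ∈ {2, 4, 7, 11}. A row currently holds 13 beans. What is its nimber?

Compute g(0), g(1), … for moves {2, 4, 7, 11}:
g(0) = mex{} = 0
g(1) = mex{} = 0
g(2) = mex{0} = 1
g(3) = mex{0} = 1
g(4) = mex{0,1} = 2
g(5) = mex{0,1} = 2
g(6) = mex{1,2} = 0
g(7) = mex{0,1,2} = 3
g(8) = mex{0,2} = 1
g(9) = mex{1,2,3} = 0
g(10) = mex{0,1} = 2
g(11) = mex{0,2,3} = 1
g(12) = mex{0,1,2} = 3
g(13) = mex{0,1} = 2
So g(13) = 2.

2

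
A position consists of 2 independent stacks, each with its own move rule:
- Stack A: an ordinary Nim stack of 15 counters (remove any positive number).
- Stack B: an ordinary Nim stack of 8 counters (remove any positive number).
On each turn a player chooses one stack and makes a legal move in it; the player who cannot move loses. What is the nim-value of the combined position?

7

Stack A is a plain Nim stack of size 15, so its Grundy value is 15.
Stack B is a plain Nim stack of size 8, so its Grundy value is 8.
By the Sprague-Grundy theorem, the Grundy value of a sum of independent games is the XOR of the component values.
Combined value = 15 ⊕ 8 = 7.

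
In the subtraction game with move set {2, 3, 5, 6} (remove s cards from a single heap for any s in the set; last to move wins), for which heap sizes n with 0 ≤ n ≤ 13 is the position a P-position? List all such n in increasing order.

Grundy values for subtraction set {2, 3, 5, 6}:
g(0) = mex{} = 0
g(1) = mex{} = 0
g(2) = mex{0} = 1
g(3) = mex{0} = 1
g(4) = mex{0,1} = 2
g(5) = mex{0,1} = 2
g(6) = mex{0,1,2} = 3
g(7) = mex{0,1,2} = 3
g(8) = mex{1,2,3} = 0
g(9) = mex{1,2,3} = 0
g(10) = mex{0,2,3} = 1
g(11) = mex{0,2,3} = 1
g(12) = mex{0,1,3} = 2
g(13) = mex{0,1,3} = 2
The P-positions (g = 0) in 0..13 are 0, 1, 8, 9.

0, 1, 8, 9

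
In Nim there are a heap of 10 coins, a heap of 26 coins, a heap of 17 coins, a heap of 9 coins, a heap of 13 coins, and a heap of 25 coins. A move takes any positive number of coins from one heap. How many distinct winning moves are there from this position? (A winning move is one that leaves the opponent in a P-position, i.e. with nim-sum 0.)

3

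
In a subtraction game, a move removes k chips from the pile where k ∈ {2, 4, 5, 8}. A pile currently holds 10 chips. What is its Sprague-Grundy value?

0

Build the Grundy sequence with g(k) = mex{g(k−s) : s ∈ {2, 4, 5, 8}, s ≤ k}:
g(0) = mex{} = 0
g(1) = mex{} = 0
g(2) = mex{0} = 1
g(3) = mex{0} = 1
g(4) = mex{0,1} = 2
g(5) = mex{0,1} = 2
g(6) = mex{0,1,2} = 3
g(7) = mex{1,2} = 0
g(8) = mex{0,1,2,3} = 4
g(9) = mex{0,2} = 1
g(10) = mex{1,2,3,4} = 0
So g(10) = 0.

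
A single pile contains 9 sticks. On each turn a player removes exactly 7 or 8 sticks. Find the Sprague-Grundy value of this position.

Build the Grundy sequence with g(k) = mex{g(k−s) : s ∈ {7, 8}, s ≤ k}:
k:     0  1  2  3  4  5  6  7  8  9
g(k):  0  0  0  0  0  0  0  1  1  1
So g(9) = 1.

1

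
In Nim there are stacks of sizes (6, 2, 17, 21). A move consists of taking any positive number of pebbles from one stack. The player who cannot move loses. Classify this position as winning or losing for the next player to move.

Nim-sum: 6 XOR 2 XOR 17 XOR 21 = 0.
The nim-sum is 0, so this is a P-position: the player to move is in a losing position under optimal play.

Losing position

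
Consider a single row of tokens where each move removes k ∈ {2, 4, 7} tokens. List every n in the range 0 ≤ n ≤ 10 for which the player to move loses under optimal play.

0, 1, 6, 9

Grundy values for subtraction set {2, 4, 7}:
k:     0  1  2  3  4  5  6  7  8  9 10
g(k):  0  0  1  1  2  2  0  3  1  0  2
The P-positions (g = 0) in 0..10 are 0, 1, 6, 9.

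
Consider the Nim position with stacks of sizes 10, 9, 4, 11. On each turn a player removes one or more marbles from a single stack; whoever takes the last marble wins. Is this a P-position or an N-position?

N-position

Write each in binary and XOR column by column:
  1010  (10)
  1001  (9)
  0100  (4)
  1011  (11)
  ----
  1100  (12)
The nim-sum is 12 ≠ 0, so this is an N-position: the player to move can win.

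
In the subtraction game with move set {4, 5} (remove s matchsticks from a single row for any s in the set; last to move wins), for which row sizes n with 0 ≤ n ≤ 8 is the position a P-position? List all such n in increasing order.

0, 1, 2, 3

Grundy values for subtraction set {4, 5}:
g(0) = mex{} = 0
g(1) = mex{} = 0
g(2) = mex{} = 0
g(3) = mex{} = 0
g(4) = mex{0} = 1
g(5) = mex{0} = 1
g(6) = mex{0} = 1
g(7) = mex{0} = 1
g(8) = mex{0,1} = 2
The P-positions (g = 0) in 0..8 are 0, 1, 2, 3.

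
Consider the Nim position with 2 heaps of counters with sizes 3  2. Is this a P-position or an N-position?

Nim-sum: 3 ^ 2 = 1.
The nim-sum is 1 ≠ 0, so this is an N-position: the player to move can win.

N-position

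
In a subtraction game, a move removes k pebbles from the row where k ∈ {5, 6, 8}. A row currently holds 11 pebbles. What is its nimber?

2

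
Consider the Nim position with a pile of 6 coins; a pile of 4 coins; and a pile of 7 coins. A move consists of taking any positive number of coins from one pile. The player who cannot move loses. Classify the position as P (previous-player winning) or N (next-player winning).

N-position

Compute the nim-sum pairwise:
6 ⊕ 4 = 2
2 ⊕ 7 = 5
The nim-sum is 5 ≠ 0, so this is an N-position: the player to move can win.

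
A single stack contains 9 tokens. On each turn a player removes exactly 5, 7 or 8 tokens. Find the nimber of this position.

1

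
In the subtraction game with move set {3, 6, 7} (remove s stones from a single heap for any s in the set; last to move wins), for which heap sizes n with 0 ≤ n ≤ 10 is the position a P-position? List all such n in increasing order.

0, 1, 2, 10

Compute g(0), g(1), … for moves {3, 6, 7}:
g(0) = mex{} = 0
g(1) = mex{} = 0
g(2) = mex{} = 0
g(3) = mex{0} = 1
g(4) = mex{0} = 1
g(5) = mex{0} = 1
g(6) = mex{0,1} = 2
g(7) = mex{0,1} = 2
g(8) = mex{0,1} = 2
g(9) = mex{0,1,2} = 3
g(10) = mex{1,2} = 0
The P-positions (g = 0) in 0..10 are 0, 1, 2, 10.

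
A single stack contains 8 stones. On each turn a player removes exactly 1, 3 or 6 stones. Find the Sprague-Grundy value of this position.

2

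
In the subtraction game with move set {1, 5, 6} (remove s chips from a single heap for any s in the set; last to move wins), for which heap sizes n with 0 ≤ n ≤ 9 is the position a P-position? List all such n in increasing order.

0, 2, 4

Compute g(0), g(1), … for moves {1, 5, 6}:
k:     0  1  2  3  4  5  6  7  8  9
g(k):  0  1  0  1  0  1  2  3  2  3
The P-positions (g = 0) in 0..9 are 0, 2, 4.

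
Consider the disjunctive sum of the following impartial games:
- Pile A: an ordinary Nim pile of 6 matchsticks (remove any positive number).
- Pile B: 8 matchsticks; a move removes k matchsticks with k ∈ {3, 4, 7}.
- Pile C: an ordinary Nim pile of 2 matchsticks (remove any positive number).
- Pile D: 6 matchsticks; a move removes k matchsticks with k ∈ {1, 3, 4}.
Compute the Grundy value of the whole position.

4

Pile A is a plain Nim pile of size 6, so its Grundy value is 6.
Build the Grundy sequence for pile B with g(k) = mex{g(k−s) : s ∈ {3, 4, 7}, s ≤ k}:
k:     0  1  2  3  4  5  6  7  8
g(k):  0  0  0  1  1  1  2  2  2
So g(8) = 2.
Pile C is a plain Nim pile of size 2, so its Grundy value is 2.
Grundy values for pile D (subtraction set {1, 3, 4}):
g(0) = mex{} = 0
g(1) = mex{0} = 1
g(2) = mex{1} = 0
g(3) = mex{0} = 1
g(4) = mex{0,1} = 2
g(5) = mex{0,1,2} = 3
g(6) = mex{0,1,3} = 2
So g(6) = 2.
By the Sprague-Grundy theorem, the Grundy value of a sum of independent games is the XOR of the component values.
Combined value = 6 ⊕ 2 ⊕ 2 ⊕ 2 = 4.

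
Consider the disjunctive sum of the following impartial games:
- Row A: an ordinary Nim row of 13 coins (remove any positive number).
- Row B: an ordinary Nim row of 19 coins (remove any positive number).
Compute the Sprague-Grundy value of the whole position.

Row A is a plain Nim row of size 13, so its Grundy value is 13.
Row B is a plain Nim row of size 19, so its Grundy value is 19.
The value of a disjunctive sum is the nim-sum of the parts.
Combined value = 13 XOR 19 = 30.

30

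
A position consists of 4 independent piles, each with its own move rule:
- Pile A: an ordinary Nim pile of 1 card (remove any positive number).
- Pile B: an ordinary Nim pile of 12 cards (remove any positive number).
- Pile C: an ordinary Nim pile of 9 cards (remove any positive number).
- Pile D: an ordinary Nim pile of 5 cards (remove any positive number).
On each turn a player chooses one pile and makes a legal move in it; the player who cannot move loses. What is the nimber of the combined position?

Pile A is a plain Nim pile of size 1, so its Grundy value is 1.
Pile B is a plain Nim pile of size 12, so its Grundy value is 12.
Pile C is a plain Nim pile of size 9, so its Grundy value is 9.
Pile D is a plain Nim pile of size 5, so its Grundy value is 5.
The value of a disjunctive sum is the nim-sum of the parts.
Combined value = 1 XOR 12 XOR 9 XOR 5 = 1.

1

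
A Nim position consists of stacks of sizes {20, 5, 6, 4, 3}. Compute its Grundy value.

Write each in binary and XOR column by column:
  10100  (20)
  00101  (5)
  00110  (6)
  00100  (4)
  00011  (3)
  -----
  10000  (16)

16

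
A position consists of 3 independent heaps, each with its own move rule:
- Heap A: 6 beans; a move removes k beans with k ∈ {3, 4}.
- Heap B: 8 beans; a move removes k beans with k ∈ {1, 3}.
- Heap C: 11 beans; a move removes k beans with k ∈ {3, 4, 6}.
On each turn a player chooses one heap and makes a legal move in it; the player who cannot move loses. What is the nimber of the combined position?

For heap A, compute g(0), g(1), … with moves {3, 4}:
k:     0  1  2  3  4  5  6
g(k):  0  0  0  1  1  1  2
So g(6) = 2.
For heap B, compute g(0), g(1), … with moves {1, 3}:
g(0) = mex{} = 0
g(1) = mex{0} = 1
g(2) = mex{1} = 0
g(3) = mex{0} = 1
g(4) = mex{1} = 0
g(5) = mex{0} = 1
g(6) = mex{1} = 0
g(7) = mex{0} = 1
g(8) = mex{1} = 0
So g(8) = 0.
Grundy values for heap C (subtraction set {3, 4, 6}):
g(0) = mex{} = 0
g(1) = mex{} = 0
g(2) = mex{} = 0
g(3) = mex{0} = 1
g(4) = mex{0} = 1
g(5) = mex{0} = 1
g(6) = mex{0,1} = 2
g(7) = mex{0,1} = 2
g(8) = mex{0,1} = 2
g(9) = mex{1,2} = 0
g(10) = mex{1,2} = 0
g(11) = mex{1,2} = 0
So g(11) = 0.
The value of a disjunctive sum is the nim-sum of the parts.
Combined value = 2 XOR 0 XOR 0 = 2.

2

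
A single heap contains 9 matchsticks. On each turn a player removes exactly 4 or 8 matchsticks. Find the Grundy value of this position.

2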